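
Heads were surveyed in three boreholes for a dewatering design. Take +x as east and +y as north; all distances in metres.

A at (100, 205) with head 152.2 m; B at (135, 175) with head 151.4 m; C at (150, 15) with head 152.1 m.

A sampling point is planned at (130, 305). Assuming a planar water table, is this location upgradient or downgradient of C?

Differences from A: to B (Δx, Δy, Δh) = (35, -30, -0.8); to C = (50, -190, -0.1).
Solve a·Δx + b·Δy = Δh: det = 35·(-190) − 50·(-30) = -5150.
∂h/∂x = [(-0.8)·(-190) − (-0.1)·(-30)] / -5150 = -0.02893
∂h/∂y = [35·(-0.1) − 50·(-0.8)] / -5150 = -0.007087
Head at (130, 305) = 152.2 + (-0.02893)·(30) + (-0.007087)·(100) = 150.62 m.
That is lower than the 152.1 m at C, so the point is downgradient.

downgradient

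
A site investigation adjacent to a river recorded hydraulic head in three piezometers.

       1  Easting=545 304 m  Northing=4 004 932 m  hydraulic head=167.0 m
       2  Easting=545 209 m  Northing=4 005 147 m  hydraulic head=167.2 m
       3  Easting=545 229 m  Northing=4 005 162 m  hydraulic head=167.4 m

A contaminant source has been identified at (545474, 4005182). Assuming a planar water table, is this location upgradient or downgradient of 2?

With h = a·x + b·y + c and 1 as origin, the differences give:
  (-95)·a + 215·b = +0.2
  (-75)·a + 230·b = +0.4
Eliminate b (×230 and ×215, subtract): -5725·a = -40.00 → a = ∂h/∂x = +0.006987
Back-substitute: b = ∂h/∂y = +0.004017.
Head at (545474, 4005182) = 167.0 + (+0.006987)·(170) + (+0.004017)·(250) = 169.19 m.
That is higher than the 167.2 m at 2, so the point is upgradient.

upgradient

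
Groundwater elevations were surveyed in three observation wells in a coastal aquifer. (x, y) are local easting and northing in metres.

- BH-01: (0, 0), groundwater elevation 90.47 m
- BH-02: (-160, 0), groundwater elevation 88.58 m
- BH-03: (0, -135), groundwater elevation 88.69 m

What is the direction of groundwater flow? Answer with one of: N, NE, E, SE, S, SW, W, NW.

SW

∂h/∂x = (88.58 − 90.47) / (-160 − 0) = +0.01181
∂h/∂y = (88.69 − 90.47) / (-135 − 0) = +0.01319
Flow = −∇h = (-0.01181 east, -0.01319 north), which points southwest.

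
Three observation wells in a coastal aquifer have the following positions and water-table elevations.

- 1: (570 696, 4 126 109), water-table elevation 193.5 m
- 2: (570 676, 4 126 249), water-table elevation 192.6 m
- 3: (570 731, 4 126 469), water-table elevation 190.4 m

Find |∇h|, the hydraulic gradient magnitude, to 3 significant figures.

Differences from 1: to 2 (Δx, Δy, Δh) = (-20, 140, -0.9); to 3 = (35, 360, -3.1).
Determinant of the coordinate differences = (-20)·360 − 35·140 = -12100.
∂h/∂x = [(-0.9)·360 − (-3.1)·140] / -12100 = -0.009091
∂h/∂y = [(-20)·(-3.1) − 35·(-0.9)] / -12100 = -0.007727
|∇h| = √(-0.009091² + -0.007727²) = 0.01193

0.0119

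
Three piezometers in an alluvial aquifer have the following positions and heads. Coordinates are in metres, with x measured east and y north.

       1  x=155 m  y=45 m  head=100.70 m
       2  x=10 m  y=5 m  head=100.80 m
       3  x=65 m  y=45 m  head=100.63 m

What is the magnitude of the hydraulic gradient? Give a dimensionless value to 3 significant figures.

Taking 1 as reference: 2−1 = (-145, -40, +0.10); 3−1 = (-90, 0, -0.07).
Solve a·Δx + b·Δy = Δh: det = (-145)·0 − (-90)·(-40) = -3600.
∂h/∂x = [(+0.10)·0 − (-0.07)·(-40)] / -3600 = +0.0007778
∂h/∂y = [(-145)·(-0.07) − (-90)·(+0.10)] / -3600 = -0.005319
|∇h| = √(0.0007778² + -0.005319²) = 0.005376

0.00538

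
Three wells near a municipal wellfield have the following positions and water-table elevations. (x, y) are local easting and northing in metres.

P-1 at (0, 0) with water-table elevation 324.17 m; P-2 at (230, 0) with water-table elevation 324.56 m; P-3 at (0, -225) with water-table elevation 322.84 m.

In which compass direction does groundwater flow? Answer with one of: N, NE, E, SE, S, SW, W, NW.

∂h/∂x = (324.56 − 324.17) / (230 − 0) = +0.001696
∂h/∂y = (322.84 − 324.17) / (-225 − 0) = +0.005911
Flow = −∇h = (-0.001696 east, -0.005911 north), which points south.

S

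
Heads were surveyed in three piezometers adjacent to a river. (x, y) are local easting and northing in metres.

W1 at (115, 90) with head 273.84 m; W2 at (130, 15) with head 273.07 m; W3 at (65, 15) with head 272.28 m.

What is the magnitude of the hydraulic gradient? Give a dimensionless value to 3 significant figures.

Taking W1 as reference: W2−W1 = (15, -75, -0.77); W3−W1 = (-50, -75, -1.56).
Determinant of the coordinate differences = 15·(-75) − (-50)·(-75) = -4875.
∂h/∂x = [(-0.77)·(-75) − (-1.56)·(-75)] / -4875 = +0.01215
∂h/∂y = [15·(-1.56) − (-50)·(-0.77)] / -4875 = +0.01270
|∇h| = √(0.01215² + 0.01270²) = 0.01758

0.0176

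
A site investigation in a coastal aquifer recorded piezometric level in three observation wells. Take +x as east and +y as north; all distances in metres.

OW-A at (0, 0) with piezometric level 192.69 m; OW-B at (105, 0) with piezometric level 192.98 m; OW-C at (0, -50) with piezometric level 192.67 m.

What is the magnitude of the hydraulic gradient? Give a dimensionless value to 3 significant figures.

∂h/∂x = (192.98 − 192.69) / (105 − 0) = +0.002762
∂h/∂y = (192.67 − 192.69) / (-50 − 0) = +0.0004000
|∇h| = √(0.002762² + 0.0004000²) = 0.002791

0.00279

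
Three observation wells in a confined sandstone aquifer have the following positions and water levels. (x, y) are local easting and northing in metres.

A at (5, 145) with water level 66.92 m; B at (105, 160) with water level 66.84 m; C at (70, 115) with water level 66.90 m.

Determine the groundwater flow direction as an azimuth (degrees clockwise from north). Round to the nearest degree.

With h = a·x + b·y + c and A as origin, the differences give:
  100·a + 15·b = -0.08
  65·a + (-30)·b = -0.02
Eliminate b (×(-30) and ×15, subtract): -3975·a = 2.700 → a = ∂h/∂x = -0.0006792
Back-substitute: b = ∂h/∂y = -0.0008050.
Flow direction (−∇h) has components (+0.0006792 E, +0.0008050 N).
Azimuth = atan2(E, N) = atan2(+0.0006792, +0.0008050) = 40.2° ≈ 040°.

040°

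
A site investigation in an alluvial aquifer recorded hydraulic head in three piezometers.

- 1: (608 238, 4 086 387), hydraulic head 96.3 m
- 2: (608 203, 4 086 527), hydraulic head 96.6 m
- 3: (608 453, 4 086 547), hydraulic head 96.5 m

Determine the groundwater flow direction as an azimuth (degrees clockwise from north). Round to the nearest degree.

164°

With h = a·x + b·y + c and 1 as origin, the differences give:
  (-35)·a + 140·b = +0.3
  215·a + 160·b = +0.2
Eliminate b (×160 and ×140, subtract): -35700·a = 20.00 → a = ∂h/∂x = -0.0005602
Back-substitute: b = ∂h/∂y = +0.002003.
Flow direction (−∇h) has components (+0.0005602 E, -0.002003 N).
Azimuth = atan2(E, N) = atan2(+0.0005602, -0.002003) = 164.4° ≈ 164°.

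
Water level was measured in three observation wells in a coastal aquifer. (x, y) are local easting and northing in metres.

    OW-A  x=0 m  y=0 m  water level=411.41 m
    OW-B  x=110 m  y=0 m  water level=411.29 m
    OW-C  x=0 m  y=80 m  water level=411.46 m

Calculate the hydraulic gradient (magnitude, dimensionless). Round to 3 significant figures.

0.00126

∂h/∂x = (411.29 − 411.41) / (110 − 0) = -0.001091
∂h/∂y = (411.46 − 411.41) / (80 − 0) = +0.0006250
|∇h| = √(-0.001091² + 0.0006250²) = 0.001257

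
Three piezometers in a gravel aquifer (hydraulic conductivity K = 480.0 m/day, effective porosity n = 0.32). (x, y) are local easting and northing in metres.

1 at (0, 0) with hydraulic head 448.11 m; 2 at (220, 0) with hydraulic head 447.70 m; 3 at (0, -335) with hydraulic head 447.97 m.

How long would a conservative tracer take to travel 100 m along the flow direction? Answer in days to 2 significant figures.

∂h/∂x = (447.70 − 448.11) / (220 − 0) = -0.001864
∂h/∂y = (447.97 − 448.11) / (-335 − 0) = +0.0004179
|∇h| = √(-0.001864² + 0.0004179²) = 0.00191
Seepage velocity v = K·i/n = 480.0 × 0.00191 / 0.32 = 2.865 m/day.
t = 100 / 2.865 = 34.9 days.

35 days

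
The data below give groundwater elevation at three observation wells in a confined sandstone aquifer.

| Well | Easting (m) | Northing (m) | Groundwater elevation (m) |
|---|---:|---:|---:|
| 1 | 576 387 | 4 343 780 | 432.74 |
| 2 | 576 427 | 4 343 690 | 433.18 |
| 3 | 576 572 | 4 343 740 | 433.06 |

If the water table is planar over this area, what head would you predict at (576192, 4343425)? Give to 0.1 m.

434.2 m

Differences from 1: to 2 (Δx, Δy, Δh) = (40, -90, +0.44); to 3 = (185, -40, +0.32).
Determinant of the coordinate differences = 40·(-40) − 185·(-90) = 15050.
∂h/∂x = [(+0.44)·(-40) − (+0.32)·(-90)] / 15050 = +0.0007442
∂h/∂y = [40·(+0.32) − 185·(+0.44)] / 15050 = -0.004558
h(576192, 4343425) = 432.74 + (+0.0007442)·(-195) + (-0.004558)·(-355) = 432.74 -0.145 +1.618 = 434.213 m.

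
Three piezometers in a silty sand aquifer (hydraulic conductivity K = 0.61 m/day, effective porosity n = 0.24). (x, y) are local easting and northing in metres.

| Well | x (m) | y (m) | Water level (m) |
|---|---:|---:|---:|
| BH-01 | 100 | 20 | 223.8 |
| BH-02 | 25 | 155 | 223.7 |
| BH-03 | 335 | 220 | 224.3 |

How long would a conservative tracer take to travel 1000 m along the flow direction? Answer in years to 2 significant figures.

Differences from BH-01: to BH-02 (Δx, Δy, Δh) = (-75, 135, -0.1); to BH-03 = (235, 200, +0.5).
Determinant of the coordinate differences = (-75)·200 − 235·135 = -46725.
∂h/∂x = [(-0.1)·200 − (+0.5)·135] / -46725 = +0.001873
∂h/∂y = [(-75)·(+0.5) − 235·(-0.1)] / -46725 = +0.0002996
|∇h| = √(0.001873² + 0.0002996²) = 0.001897
Seepage velocity v = K·i/n = 0.61 × 0.001897 / 0.24 = 0.004822 m/day.
t = 1000 / 0.004822 = 2.074e+05 days = 568 years.

570 years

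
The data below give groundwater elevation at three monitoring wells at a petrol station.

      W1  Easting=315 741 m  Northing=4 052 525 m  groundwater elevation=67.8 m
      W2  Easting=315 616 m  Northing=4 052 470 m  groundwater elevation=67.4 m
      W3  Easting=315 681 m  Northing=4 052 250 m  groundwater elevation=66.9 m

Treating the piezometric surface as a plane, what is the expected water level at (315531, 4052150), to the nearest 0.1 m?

Three-point gradient (reference W1): Δ to W2 = (-125, -55, -0.4), Δ to W3 = (-60, -275, -0.9).
∂h/∂x = +0.001947, ∂h/∂y = +0.002848 (det = 31075).
h(315531, 4052150) = 67.8 + (+0.001947)·(-210) + (+0.002848)·(-375) = 67.8 -0.409 -1.068 = 66.323 m.

66.3 m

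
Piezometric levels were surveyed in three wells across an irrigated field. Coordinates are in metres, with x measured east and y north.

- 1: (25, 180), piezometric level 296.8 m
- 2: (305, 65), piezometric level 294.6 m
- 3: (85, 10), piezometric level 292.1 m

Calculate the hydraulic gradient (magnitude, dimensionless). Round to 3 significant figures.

Differences from 1: to 2 (Δx, Δy, Δh) = (280, -115, -2.2); to 3 = (60, -170, -4.7).
Determinant of the coordinate differences = 280·(-170) − 60·(-115) = -40700.
∂h/∂x = [(-2.2)·(-170) − (-4.7)·(-115)] / -40700 = +0.004091
∂h/∂y = [280·(-4.7) − 60·(-2.2)] / -40700 = +0.02909
|∇h| = √(0.004091² + 0.02909²) = 0.02938

0.0294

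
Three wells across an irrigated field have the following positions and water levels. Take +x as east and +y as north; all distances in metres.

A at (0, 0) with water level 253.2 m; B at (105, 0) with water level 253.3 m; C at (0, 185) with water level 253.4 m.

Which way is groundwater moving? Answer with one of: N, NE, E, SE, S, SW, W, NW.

∂h/∂x = (253.3 − 253.2) / (105 − 0) = +0.0009524
∂h/∂y = (253.4 − 253.2) / (185 − 0) = +0.001081
Flow = −∇h = (-0.0009524 east, -0.001081 north), which points southwest.

SW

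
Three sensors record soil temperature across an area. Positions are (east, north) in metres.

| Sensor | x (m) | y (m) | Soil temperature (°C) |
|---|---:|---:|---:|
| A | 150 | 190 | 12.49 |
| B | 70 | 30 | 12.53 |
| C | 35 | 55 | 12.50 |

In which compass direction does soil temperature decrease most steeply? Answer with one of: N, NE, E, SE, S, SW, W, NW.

NW

Taking A as reference: B−A = (-80, -160, +0.04); C−A = (-115, -135, +0.01).
Solve a·Δx + b·Δy = ΔT: det = (-80)·(-135) − (-115)·(-160) = -7600.
∂T/∂x = [(+0.04)·(-135) − (+0.01)·(-160)] / -7600 = +0.0005000
∂T/∂y = [(-80)·(+0.01) − (-115)·(+0.04)] / -7600 = -0.0005000
Steepest decrease is along −∇f = (-0.0005000 E, +0.0005000 N) → northwest.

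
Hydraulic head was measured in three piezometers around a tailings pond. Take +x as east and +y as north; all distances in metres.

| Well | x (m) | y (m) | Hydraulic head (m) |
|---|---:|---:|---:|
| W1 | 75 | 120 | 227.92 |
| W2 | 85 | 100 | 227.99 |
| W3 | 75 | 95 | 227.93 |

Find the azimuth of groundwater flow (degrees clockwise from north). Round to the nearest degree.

274°

Differences from W1: to W2 (Δx, Δy, Δh) = (10, -20, +0.07); to W3 = (0, -25, +0.01).
Solve a·Δx + b·Δy = Δh: det = 10·(-25) − 0·(-20) = -250.
∂h/∂x = [(+0.07)·(-25) − (+0.01)·(-20)] / -250 = +0.006200
∂h/∂y = [10·(+0.01) − 0·(+0.07)] / -250 = -0.0004000
Flow direction (−∇h) has components (-0.006200 E, +0.0004000 N).
Azimuth = atan2(E, N) = atan2(-0.006200, +0.0004000) = 273.7° ≈ 274°.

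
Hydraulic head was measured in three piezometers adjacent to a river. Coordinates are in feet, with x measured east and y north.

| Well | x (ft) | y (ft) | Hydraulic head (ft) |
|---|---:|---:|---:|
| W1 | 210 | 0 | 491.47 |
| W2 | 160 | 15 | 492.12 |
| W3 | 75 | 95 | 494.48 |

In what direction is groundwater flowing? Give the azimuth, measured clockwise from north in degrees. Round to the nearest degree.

With h = a·x + b·y + c and W1 as origin, the differences give:
  (-50)·a + 15·b = +0.65
  (-135)·a + 95·b = +3.01
Eliminate b (×95 and ×15, subtract): -2725·a = 16.600 → a = ∂h/∂x = -0.006092
Back-substitute: b = ∂h/∂y = +0.02303.
Flow direction (−∇h) has components (+0.006092 E, -0.02303 N).
Azimuth = atan2(E, N) = atan2(+0.006092, -0.02303) = 165.2° ≈ 165°.

165°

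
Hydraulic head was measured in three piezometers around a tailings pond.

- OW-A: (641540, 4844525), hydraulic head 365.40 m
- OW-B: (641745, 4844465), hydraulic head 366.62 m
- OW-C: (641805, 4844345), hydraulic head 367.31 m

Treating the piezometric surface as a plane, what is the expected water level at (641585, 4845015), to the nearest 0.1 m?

364.0 m

With h = a·x + b·y + c and OW-A as origin, the differences give:
  205·a + (-60)·b = +1.22
  265·a + (-180)·b = +1.91
Eliminate b (×(-180) and ×(-60), subtract): -21000·a = -105.000 → a = ∂h/∂x = +0.005000
Back-substitute: b = ∂h/∂y = -0.003250.
h(641585, 4845015) = 365.40 + (+0.005000)·(45) + (-0.003250)·(490) = 365.40 +0.225 -1.592 = 364.033 m.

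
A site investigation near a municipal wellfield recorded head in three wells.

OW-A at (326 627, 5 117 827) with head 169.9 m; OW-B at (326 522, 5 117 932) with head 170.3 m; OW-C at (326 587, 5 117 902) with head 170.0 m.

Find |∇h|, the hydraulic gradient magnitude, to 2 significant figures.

With h = a·x + b·y + c and OW-A as origin, the differences give:
  (-105)·a + 105·b = +0.4
  (-40)·a + 75·b = +0.1
Eliminate b (×75 and ×105, subtract): -3675·a = 19.50 → a = ∂h/∂x = -0.005306
Back-substitute: b = ∂h/∂y = -0.001497.
|∇h| = √(-0.005306² + -0.001497²) = 0.005513

0.0055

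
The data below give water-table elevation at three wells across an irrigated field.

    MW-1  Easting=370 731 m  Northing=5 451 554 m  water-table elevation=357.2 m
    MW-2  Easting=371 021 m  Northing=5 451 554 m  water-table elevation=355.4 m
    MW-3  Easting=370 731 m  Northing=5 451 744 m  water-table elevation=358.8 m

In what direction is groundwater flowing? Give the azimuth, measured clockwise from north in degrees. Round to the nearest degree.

144°

∂h/∂x = (355.4 − 357.2) / (371021 − 370731) = -0.006207
∂h/∂y = (358.8 − 357.2) / (5451744 − 5451554) = +0.008421
Flow direction (−∇h) has components (+0.006207 E, -0.008421 N).
Azimuth = atan2(E, N) = atan2(+0.006207, -0.008421) = 143.6° ≈ 144°.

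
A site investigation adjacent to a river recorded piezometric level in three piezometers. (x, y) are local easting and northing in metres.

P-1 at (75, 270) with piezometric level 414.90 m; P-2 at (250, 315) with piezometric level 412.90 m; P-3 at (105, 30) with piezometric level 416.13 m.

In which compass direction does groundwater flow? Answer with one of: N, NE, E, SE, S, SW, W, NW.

Taking P-1 as reference: P-2−P-1 = (175, 45, -2.00); P-3−P-1 = (30, -240, +1.23).
Solve a·Δx + b·Δy = Δh: det = 175·(-240) − 30·45 = -43350.
∂h/∂x = [(-2.00)·(-240) − (+1.23)·45] / -43350 = -0.009796
∂h/∂y = [175·(+1.23) − 30·(-2.00)] / -43350 = -0.006349
Flow = −∇h = (+0.009796 east, +0.006349 north), which points northeast.

NE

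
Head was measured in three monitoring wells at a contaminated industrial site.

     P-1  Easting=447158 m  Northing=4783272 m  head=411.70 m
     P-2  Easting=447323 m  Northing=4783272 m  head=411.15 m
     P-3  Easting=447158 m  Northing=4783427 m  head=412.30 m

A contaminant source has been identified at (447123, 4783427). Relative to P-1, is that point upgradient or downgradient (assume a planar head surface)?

upgradient

∂h/∂x = (411.15 − 411.70) / (447323 − 447158) = -0.003333
∂h/∂y = (412.30 − 411.70) / (4783427 − 4783272) = +0.003871
Head at (447123, 4783427) = 411.70 + (-0.003333)·(-35) + (+0.003871)·(155) = 412.42 m.
That is higher than the 411.70 m at P-1, so the point is upgradient.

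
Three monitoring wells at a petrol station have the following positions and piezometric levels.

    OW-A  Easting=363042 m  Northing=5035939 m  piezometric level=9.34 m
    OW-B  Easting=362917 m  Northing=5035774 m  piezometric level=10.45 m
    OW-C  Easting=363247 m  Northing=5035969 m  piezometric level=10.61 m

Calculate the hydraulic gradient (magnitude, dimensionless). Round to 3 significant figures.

0.0152

With h = a·x + b·y + c and OW-A as origin, the differences give:
  (-125)·a + (-165)·b = +1.11
  205·a + 30·b = +1.27
Eliminate b (×30 and ×(-165), subtract): 30075·a = 242.850 → a = ∂h/∂x = +0.008075
Back-substitute: b = ∂h/∂y = -0.01284.
|∇h| = √(0.008075² + -0.01284²) = 0.01517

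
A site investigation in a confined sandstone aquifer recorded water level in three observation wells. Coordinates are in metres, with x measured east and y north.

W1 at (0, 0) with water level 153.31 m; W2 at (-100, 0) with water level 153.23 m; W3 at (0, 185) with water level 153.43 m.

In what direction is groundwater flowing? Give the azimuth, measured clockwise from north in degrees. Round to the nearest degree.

231°

∂h/∂x = (153.23 − 153.31) / (-100 − 0) = +0.0008000
∂h/∂y = (153.43 − 153.31) / (185 − 0) = +0.0006486
Flow direction (−∇h) has components (-0.0008000 E, -0.0006486 N).
Azimuth = atan2(E, N) = atan2(-0.0008000, -0.0006486) = 231.0° ≈ 231°.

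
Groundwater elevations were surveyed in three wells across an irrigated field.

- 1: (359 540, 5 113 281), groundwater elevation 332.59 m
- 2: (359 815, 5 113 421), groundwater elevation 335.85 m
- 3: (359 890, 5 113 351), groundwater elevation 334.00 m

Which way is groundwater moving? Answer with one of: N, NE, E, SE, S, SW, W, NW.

With h = a·x + b·y + c and 1 as origin, the differences give:
  275·a + 140·b = +3.26
  350·a + 70·b = +1.41
Eliminate b (×70 and ×140, subtract): -29750·a = 30.800 → a = ∂h/∂x = -0.001035
Back-substitute: b = ∂h/∂y = +0.02532.
Flow = −∇h = (+0.001035 east, -0.02532 north), which points south.

S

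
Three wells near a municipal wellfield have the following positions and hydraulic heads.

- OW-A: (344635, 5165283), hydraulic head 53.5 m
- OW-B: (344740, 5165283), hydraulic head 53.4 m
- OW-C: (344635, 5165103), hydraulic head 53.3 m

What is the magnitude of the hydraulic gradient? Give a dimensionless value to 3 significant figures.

∂h/∂x = (53.4 − 53.5) / (344740 − 344635) = -0.0009524
∂h/∂y = (53.3 − 53.5) / (5165103 − 5165283) = +0.001111
|∇h| = √(-0.0009524² + 0.001111²) = 0.001463

0.00146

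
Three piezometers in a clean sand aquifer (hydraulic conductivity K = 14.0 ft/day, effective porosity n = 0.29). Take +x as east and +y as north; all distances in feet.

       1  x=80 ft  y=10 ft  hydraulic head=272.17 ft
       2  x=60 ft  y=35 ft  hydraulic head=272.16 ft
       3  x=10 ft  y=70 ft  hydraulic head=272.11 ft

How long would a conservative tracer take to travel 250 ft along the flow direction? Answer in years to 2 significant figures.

Taking 1 as reference: 2−1 = (-20, 25, -0.01); 3−1 = (-70, 60, -0.06).
Determinant of the coordinate differences = (-20)·60 − (-70)·25 = 550.
∂h/∂x = [(-0.01)·60 − (-0.06)·25] / 550 = +0.001636
∂h/∂y = [(-20)·(-0.06) − (-70)·(-0.01)] / 550 = +0.0009091
|∇h| = √(0.001636² + 0.0009091²) = 0.001872
Seepage velocity v = K·i/n = 14.0 × 0.001872 / 0.29 = 0.09037 ft/day.
t = 250 / 0.09037 = 2766 days = 7.57 years.

7.6 years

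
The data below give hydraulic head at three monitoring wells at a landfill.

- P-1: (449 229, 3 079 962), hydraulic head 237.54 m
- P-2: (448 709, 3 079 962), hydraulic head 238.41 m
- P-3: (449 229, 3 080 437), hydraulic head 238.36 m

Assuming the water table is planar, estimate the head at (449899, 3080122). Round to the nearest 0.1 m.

∂h/∂x = (238.41 − 237.54) / (448709 − 449229) = -0.001673
∂h/∂y = (238.36 − 237.54) / (3080437 − 3079962) = +0.001726
h(449899, 3080122) = 237.54 + (-0.001673)·(670) + (+0.001726)·(160) = 237.54 -1.121 +0.276 = 236.695 m.

236.7 m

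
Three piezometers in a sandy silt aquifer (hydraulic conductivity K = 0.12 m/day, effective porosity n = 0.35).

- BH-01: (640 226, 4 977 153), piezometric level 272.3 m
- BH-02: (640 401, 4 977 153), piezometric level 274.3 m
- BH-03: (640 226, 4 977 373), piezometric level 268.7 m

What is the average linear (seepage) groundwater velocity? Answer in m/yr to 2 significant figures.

2.5 m/yr

∂h/∂x = (274.3 − 272.3) / (640401 − 640226) = +0.01143
∂h/∂y = (268.7 − 272.3) / (4977373 − 4977153) = -0.01636
|∇h| = √(0.01143² + -0.01636²) = 0.01996
Seepage velocity v = K·i/n = 0.12 × 0.01996 / 0.35 = 0.006843 m/day = 2.499 m/yr.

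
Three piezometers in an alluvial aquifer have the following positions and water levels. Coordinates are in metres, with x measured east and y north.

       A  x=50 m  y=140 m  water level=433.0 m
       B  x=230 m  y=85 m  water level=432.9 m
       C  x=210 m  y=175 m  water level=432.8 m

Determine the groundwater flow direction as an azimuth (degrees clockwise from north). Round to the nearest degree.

Three-point gradient (reference A): Δ to B = (180, -55, -0.1), Δ to C = (160, 35, -0.2).
∂h/∂x = -0.0009603, ∂h/∂y = -0.001325 (det = 15100).
Flow direction (−∇h) has components (+0.0009603 E, +0.001325 N).
Azimuth = atan2(E, N) = atan2(+0.0009603, +0.001325) = 35.9° ≈ 036°.

036°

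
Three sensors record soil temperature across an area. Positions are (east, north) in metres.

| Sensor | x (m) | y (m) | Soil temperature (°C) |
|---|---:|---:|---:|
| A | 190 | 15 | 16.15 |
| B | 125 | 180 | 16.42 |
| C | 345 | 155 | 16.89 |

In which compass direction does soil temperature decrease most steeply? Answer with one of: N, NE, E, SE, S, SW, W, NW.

Taking A as reference: B−A = (-65, 165, +0.27); C−A = (155, 140, +0.74).
Determinant of the coordinate differences = (-65)·140 − 155·165 = -34675.
∂T/∂x = [(+0.27)·140 − (+0.74)·165] / -34675 = +0.002431
∂T/∂y = [(-65)·(+0.74) − 155·(+0.27)] / -34675 = +0.002594
Steepest decrease is along −∇f = (-0.002431 E, -0.002594 N) → southwest.

SW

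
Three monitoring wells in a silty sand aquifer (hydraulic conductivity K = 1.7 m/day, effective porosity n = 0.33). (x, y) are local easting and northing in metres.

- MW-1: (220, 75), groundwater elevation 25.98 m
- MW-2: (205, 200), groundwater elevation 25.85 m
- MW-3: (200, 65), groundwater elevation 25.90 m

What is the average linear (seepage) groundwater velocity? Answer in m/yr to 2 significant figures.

With h = a·x + b·y + c and MW-1 as origin, the differences give:
  (-15)·a + 125·b = -0.13
  (-20)·a + (-10)·b = -0.08
Eliminate b (×(-10) and ×125, subtract): 2650·a = 11.300 → a = ∂h/∂x = +0.004264
Back-substitute: b = ∂h/∂y = -0.0005283.
|∇h| = √(0.004264² + -0.0005283²) = 0.004297
Seepage velocity v = K·i/n = 1.7 × 0.004297 / 0.33 = 0.02214 m/day = 8.087 m/yr.

8.1 m/yr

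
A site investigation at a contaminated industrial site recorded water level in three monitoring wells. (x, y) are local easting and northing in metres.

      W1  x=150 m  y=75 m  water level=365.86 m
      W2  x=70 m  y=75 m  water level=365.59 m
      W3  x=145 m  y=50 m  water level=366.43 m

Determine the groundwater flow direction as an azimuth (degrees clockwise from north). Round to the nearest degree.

352°

Differences from W1: to W2 (Δx, Δy, Δh) = (-80, 0, -0.27); to W3 = (-5, -25, +0.57).
Solve a·Δx + b·Δy = Δh: det = (-80)·(-25) − (-5)·0 = 2000.
∂h/∂x = [(-0.27)·(-25) − (+0.57)·0] / 2000 = +0.003375
∂h/∂y = [(-80)·(+0.57) − (-5)·(-0.27)] / 2000 = -0.02347
Flow direction (−∇h) has components (-0.003375 E, +0.02347 N).
Azimuth = atan2(E, N) = atan2(-0.003375, +0.02347) = 351.8° ≈ 352°.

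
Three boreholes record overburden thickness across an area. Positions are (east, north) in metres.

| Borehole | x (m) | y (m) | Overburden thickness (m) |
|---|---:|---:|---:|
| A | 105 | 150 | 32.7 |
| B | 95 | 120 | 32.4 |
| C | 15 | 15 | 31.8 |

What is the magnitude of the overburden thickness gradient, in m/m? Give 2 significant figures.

0.017 m/m

With d = a·x + b·y + c and A as origin, the differences give:
  (-10)·a + (-30)·b = -0.3
  (-90)·a + (-135)·b = -0.9
Eliminate b (×(-135) and ×(-30), subtract): -1350·a = 13.50 → a = ∂d/∂x = -0.01000
Back-substitute: b = ∂d/∂y = +0.01333.
|∇f| = √(-0.01000² + 0.01333²) = 0.01666 m/m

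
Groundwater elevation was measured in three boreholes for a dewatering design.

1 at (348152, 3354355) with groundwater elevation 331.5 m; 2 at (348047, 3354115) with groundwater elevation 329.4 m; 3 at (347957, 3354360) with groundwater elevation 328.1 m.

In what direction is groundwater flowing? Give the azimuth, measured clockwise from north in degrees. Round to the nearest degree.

Differences from 1: to 2 (Δx, Δy, Δh) = (-105, -240, -2.1); to 3 = (-195, 5, -3.4).
Solve a·Δx + b·Δy = Δh: det = (-105)·5 − (-195)·(-240) = -47325.
∂h/∂x = [(-2.1)·5 − (-3.4)·(-240)] / -47325 = +0.01746
∂h/∂y = [(-105)·(-3.4) − (-195)·(-2.1)] / -47325 = +0.001109
Flow direction (−∇h) has components (-0.01746 E, -0.001109 N).
Azimuth = atan2(E, N) = atan2(-0.01746, -0.001109) = 266.4° ≈ 266°.

266°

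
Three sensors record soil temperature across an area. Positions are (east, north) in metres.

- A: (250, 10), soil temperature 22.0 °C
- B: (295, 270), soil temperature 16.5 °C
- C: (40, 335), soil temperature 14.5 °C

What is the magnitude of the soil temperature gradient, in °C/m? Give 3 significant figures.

Differences from A: to B (Δx, Δy, Δh) = (45, 260, -5.5); to C = (-210, 325, -7.5).
Solve a·Δx + b·Δy = ΔT: det = 45·325 − (-210)·260 = 69225.
∂T/∂x = [(-5.5)·325 − (-7.5)·260] / 69225 = +0.002347
∂T/∂y = [45·(-7.5) − (-210)·(-5.5)] / 69225 = -0.02156
|∇f| = √(0.002347² + -0.02156²) = 0.02169 °C/m

0.0217 °C/m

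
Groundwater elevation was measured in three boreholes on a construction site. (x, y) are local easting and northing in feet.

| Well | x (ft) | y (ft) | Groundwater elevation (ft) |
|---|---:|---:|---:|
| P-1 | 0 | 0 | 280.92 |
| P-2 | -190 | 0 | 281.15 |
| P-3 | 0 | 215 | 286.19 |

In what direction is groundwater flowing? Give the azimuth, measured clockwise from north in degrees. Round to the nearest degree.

177°

∂h/∂x = (281.15 − 280.92) / (-190 − 0) = -0.001211
∂h/∂y = (286.19 − 280.92) / (215 − 0) = +0.02451
Flow direction (−∇h) has components (+0.001211 E, -0.02451 N).
Azimuth = atan2(E, N) = atan2(+0.001211, -0.02451) = 177.2° ≈ 177°.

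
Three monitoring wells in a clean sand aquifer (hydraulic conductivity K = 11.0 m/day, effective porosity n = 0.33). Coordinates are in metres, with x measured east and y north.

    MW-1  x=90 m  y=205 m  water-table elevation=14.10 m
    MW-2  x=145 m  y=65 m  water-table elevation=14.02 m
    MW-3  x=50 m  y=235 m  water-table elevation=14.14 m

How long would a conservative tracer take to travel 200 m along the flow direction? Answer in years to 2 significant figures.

19 years

Differences from MW-1: to MW-2 (Δx, Δy, Δh) = (55, -140, -0.08); to MW-3 = (-40, 30, +0.04).
Determinant of the coordinate differences = 55·30 − (-40)·(-140) = -3950.
∂h/∂x = [(-0.08)·30 − (+0.04)·(-140)] / -3950 = -0.0008101
∂h/∂y = [55·(+0.04) − (-40)·(-0.08)] / -3950 = +0.0002532
|∇h| = √(-0.0008101² + 0.0002532²) = 0.0008487
Seepage velocity v = K·i/n = 11.0 × 0.0008487 / 0.33 = 0.02829 m/day.
t = 200 / 0.02829 = 7070 days = 19.4 years.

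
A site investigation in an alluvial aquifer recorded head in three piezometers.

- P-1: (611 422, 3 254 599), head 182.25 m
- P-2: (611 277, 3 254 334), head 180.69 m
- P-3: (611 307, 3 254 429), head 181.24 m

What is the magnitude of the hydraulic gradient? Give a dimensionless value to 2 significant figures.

Taking P-1 as reference: P-2−P-1 = (-145, -265, -1.56); P-3−P-1 = (-115, -170, -1.01).
Determinant of the coordinate differences = (-145)·(-170) − (-115)·(-265) = -5825.
∂h/∂x = [(-1.56)·(-170) − (-1.01)·(-265)] / -5825 = +0.0004206
∂h/∂y = [(-145)·(-1.01) − (-115)·(-1.56)] / -5825 = +0.005657
|∇h| = √(0.0004206² + 0.005657²) = 0.005673

0.0057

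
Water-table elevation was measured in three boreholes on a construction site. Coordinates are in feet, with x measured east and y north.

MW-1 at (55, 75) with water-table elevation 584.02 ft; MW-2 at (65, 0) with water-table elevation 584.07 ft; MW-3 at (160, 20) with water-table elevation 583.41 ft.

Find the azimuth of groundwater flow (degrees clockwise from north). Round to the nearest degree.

077°

Differences from MW-1: to MW-2 (Δx, Δy, Δh) = (10, -75, +0.05); to MW-3 = (105, -55, -0.61).
Solve a·Δx + b·Δy = Δh: det = 10·(-55) − 105·(-75) = 7325.
∂h/∂x = [(+0.05)·(-55) − (-0.61)·(-75)] / 7325 = -0.006621
∂h/∂y = [10·(-0.61) − 105·(+0.05)] / 7325 = -0.001549
Flow direction (−∇h) has components (+0.006621 E, +0.001549 N).
Azimuth = atan2(E, N) = atan2(+0.006621, +0.001549) = 76.8° ≈ 077°.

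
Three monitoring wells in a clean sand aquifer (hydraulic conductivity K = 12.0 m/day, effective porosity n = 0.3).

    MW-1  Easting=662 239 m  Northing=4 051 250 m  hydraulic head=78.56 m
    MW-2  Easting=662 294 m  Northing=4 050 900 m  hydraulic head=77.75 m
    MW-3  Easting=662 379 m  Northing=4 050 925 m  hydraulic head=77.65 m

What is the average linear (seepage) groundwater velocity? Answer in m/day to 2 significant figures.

0.11 m/day

Differences from MW-1: to MW-2 (Δx, Δy, Δh) = (55, -350, -0.81); to MW-3 = (140, -325, -0.91).
Determinant of the coordinate differences = 55·(-325) − 140·(-350) = 31125.
∂h/∂x = [(-0.81)·(-325) − (-0.91)·(-350)] / 31125 = -0.001775
∂h/∂y = [55·(-0.91) − 140·(-0.81)] / 31125 = +0.002035
|∇h| = √(-0.001775² + 0.002035²) = 0.0027
Seepage velocity v = K·i/n = 12.0 × 0.0027 / 0.3 = 0.108 m/day.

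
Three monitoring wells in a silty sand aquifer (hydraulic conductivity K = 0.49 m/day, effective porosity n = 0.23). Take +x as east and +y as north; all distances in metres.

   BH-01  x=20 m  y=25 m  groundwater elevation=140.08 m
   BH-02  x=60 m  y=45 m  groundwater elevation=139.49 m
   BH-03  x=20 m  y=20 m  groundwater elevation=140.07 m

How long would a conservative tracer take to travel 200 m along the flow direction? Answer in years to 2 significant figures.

16 years

Taking BH-01 as reference: BH-02−BH-01 = (40, 20, -0.59); BH-03−BH-01 = (0, -5, -0.01).
Solve a·Δx + b·Δy = Δh: det = 40·(-5) − 0·20 = -200.
∂h/∂x = [(-0.59)·(-5) − (-0.01)·20] / -200 = -0.01575
∂h/∂y = [40·(-0.01) − 0·(-0.59)] / -200 = +0.002000
|∇h| = √(-0.01575² + 0.002000²) = 0.01588
Seepage velocity v = K·i/n = 0.49 × 0.01588 / 0.23 = 0.03383 m/day.
t = 200 / 0.03383 = 5912 days = 16.2 years.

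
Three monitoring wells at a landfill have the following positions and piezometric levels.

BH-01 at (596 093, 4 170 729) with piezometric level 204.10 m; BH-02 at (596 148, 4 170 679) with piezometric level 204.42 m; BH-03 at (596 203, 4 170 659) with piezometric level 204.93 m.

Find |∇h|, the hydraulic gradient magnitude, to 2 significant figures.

0.013

Taking BH-01 as reference: BH-02−BH-01 = (55, -50, +0.32); BH-03−BH-01 = (110, -70, +0.83).
Solve a·Δx + b·Δy = Δh: det = 55·(-70) − 110·(-50) = 1650.
∂h/∂x = [(+0.32)·(-70) − (+0.83)·(-50)] / 1650 = +0.01158
∂h/∂y = [55·(+0.83) − 110·(+0.32)] / 1650 = +0.006333
|∇h| = √(0.01158² + 0.006333²) = 0.0132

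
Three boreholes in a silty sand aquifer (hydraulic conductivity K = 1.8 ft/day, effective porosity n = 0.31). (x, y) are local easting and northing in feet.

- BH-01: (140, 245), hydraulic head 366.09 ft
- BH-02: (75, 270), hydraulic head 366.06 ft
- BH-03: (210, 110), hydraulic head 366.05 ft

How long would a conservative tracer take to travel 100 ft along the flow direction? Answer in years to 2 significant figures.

48 years

Three-point gradient (reference BH-01): Δ to BH-02 = (-65, 25, -0.03), Δ to BH-03 = (70, -135, -0.04).
∂h/∂x = +0.0007189, ∂h/∂y = +0.0006690 (det = 7025).
|∇h| = √(0.0007189² + 0.0006690²) = 0.000982
Seepage velocity v = K·i/n = 1.8 × 0.000982 / 0.31 = 0.005702 ft/day.
t = 100 / 0.005702 = 1.754e+04 days = 48 years.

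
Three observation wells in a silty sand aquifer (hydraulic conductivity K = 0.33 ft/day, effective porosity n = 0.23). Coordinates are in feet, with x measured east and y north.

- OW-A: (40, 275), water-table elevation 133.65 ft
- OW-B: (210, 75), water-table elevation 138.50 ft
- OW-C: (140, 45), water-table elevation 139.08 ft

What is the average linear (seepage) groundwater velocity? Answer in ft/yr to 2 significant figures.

12 ft/yr

Taking OW-A as reference: OW-B−OW-A = (170, -200, +4.85); OW-C−OW-A = (100, -230, +5.43).
Solve a·Δx + b·Δy = Δh: det = 170·(-230) − 100·(-200) = -19100.
∂h/∂x = [(+4.85)·(-230) − (+5.43)·(-200)] / -19100 = +0.001545
∂h/∂y = [170·(+5.43) − 100·(+4.85)] / -19100 = -0.02294
|∇h| = √(0.001545² + -0.02294²) = 0.02299
Seepage velocity v = K·i/n = 0.33 × 0.02299 / 0.23 = 0.03299 ft/day = 12.05 ft/yr.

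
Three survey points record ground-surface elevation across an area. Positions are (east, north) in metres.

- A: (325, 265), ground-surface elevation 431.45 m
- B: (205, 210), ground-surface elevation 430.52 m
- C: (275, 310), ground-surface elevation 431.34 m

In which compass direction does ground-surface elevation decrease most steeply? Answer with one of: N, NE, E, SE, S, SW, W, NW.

Taking A as reference: B−A = (-120, -55, -0.93); C−A = (-50, 45, -0.11).
Solve a·Δx + b·Δy = Δz: det = (-120)·45 − (-50)·(-55) = -8150.
∂z/∂x = [(-0.93)·45 − (-0.11)·(-55)] / -8150 = +0.005877
∂z/∂y = [(-120)·(-0.11) − (-50)·(-0.93)] / -8150 = +0.004086
Steepest decrease is along −∇f = (-0.005877 E, -0.004086 N) → southwest.

SW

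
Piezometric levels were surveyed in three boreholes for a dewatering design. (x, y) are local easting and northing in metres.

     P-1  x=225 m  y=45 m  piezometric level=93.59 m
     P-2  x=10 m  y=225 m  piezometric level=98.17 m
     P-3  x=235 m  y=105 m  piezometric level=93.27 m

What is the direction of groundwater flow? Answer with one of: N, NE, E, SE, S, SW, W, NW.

Differences from P-1: to P-2 (Δx, Δy, Δh) = (-215, 180, +4.58); to P-3 = (10, 60, -0.32).
Solve a·Δx + b·Δy = Δh: det = (-215)·60 − 10·180 = -14700.
∂h/∂x = [(+4.58)·60 − (-0.32)·180] / -14700 = -0.02261
∂h/∂y = [(-215)·(-0.32) − 10·(+4.58)] / -14700 = -0.001565
Flow = −∇h = (+0.02261 east, +0.001565 north), which points east.

E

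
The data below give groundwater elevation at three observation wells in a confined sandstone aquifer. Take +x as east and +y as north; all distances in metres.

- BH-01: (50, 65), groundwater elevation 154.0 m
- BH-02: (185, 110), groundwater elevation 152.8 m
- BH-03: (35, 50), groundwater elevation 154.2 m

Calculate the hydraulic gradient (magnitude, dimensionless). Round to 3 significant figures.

Differences from BH-01: to BH-02 (Δx, Δy, Δh) = (135, 45, -1.2); to BH-03 = (-15, -15, +0.2).
Solve a·Δx + b·Δy = Δh: det = 135·(-15) − (-15)·45 = -1350.
∂h/∂x = [(-1.2)·(-15) − (+0.2)·45] / -1350 = -0.006667
∂h/∂y = [135·(+0.2) − (-15)·(-1.2)] / -1350 = -0.006667
|∇h| = √(-0.006667² + -0.006667²) = 0.009429

0.00943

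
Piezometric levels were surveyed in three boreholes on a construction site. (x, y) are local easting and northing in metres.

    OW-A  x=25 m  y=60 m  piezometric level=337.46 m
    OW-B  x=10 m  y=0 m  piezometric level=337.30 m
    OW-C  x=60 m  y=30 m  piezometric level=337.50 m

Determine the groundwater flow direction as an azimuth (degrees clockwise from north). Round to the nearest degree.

Three-point gradient (reference OW-A): Δ to OW-B = (-15, -60, -0.16), Δ to OW-C = (35, -30, +0.04).
∂h/∂x = +0.002824, ∂h/∂y = +0.001961 (det = 2550).
Flow direction (−∇h) has components (-0.002824 E, -0.001961 N).
Azimuth = atan2(E, N) = atan2(-0.002824, -0.001961) = 235.2° ≈ 235°.

235°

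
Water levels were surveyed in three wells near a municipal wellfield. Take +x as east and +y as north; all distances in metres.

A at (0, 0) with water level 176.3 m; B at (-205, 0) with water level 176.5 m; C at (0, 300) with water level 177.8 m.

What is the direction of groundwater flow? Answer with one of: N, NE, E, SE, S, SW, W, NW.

S

∂h/∂x = (176.5 − 176.3) / (-205 − 0) = -0.0009756
∂h/∂y = (177.8 − 176.3) / (300 − 0) = +0.005000
Flow = −∇h = (+0.0009756 east, -0.005000 north), which points south.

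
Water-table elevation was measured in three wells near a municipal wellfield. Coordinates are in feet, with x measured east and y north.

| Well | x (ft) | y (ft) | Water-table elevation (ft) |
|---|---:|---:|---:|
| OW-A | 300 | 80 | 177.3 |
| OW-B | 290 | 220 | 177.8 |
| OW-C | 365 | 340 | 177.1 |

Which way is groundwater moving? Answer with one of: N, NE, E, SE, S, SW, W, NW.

Taking OW-A as reference: OW-B−OW-A = (-10, 140, +0.5); OW-C−OW-A = (65, 260, -0.2).
Solve a·Δx + b·Δy = Δh: det = (-10)·260 − 65·140 = -11700.
∂h/∂x = [(+0.5)·260 − (-0.2)·140] / -11700 = -0.01350
∂h/∂y = [(-10)·(-0.2) − 65·(+0.5)] / -11700 = +0.002607
Flow = −∇h = (+0.01350 east, -0.002607 north), which points east.

E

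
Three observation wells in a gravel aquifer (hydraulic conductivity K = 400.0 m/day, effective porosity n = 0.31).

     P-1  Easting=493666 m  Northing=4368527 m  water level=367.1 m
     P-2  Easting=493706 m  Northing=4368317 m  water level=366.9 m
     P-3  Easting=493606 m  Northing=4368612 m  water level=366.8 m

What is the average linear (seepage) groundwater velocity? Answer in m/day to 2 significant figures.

Differences from P-1: to P-2 (Δx, Δy, Δh) = (40, -210, -0.2); to P-3 = (-60, 85, -0.3).
Solve a·Δx + b·Δy = Δh: det = 40·85 − (-60)·(-210) = -9200.
∂h/∂x = [(-0.2)·85 − (-0.3)·(-210)] / -9200 = +0.008696
∂h/∂y = [40·(-0.3) − (-60)·(-0.2)] / -9200 = +0.002609
|∇h| = √(0.008696² + 0.002609²) = 0.009079
Seepage velocity v = K·i/n = 400.0 × 0.009079 / 0.31 = 11.71 m/day.

12 m/day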